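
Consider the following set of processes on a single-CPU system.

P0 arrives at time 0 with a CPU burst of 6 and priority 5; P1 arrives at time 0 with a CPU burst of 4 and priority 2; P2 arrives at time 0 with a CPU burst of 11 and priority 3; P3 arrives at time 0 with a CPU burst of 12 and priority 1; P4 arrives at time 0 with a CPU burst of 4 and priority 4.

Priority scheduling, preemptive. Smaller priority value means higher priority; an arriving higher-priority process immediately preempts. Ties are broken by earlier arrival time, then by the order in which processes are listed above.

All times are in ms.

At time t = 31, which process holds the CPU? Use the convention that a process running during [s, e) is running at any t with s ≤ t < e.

Schedule: | P3 0-12 | P1 12-16 | P2 16-27 | P4 27-31 | P0 31-37 |
Completion: P0=37  P1=16  P2=27  P3=12  P4=31

P0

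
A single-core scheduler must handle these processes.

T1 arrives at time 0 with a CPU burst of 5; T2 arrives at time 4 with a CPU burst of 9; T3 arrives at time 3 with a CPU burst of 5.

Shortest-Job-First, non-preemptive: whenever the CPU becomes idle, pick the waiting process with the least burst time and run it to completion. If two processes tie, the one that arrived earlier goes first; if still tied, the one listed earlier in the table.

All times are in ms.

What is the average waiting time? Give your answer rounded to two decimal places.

2.67

Timeline: | T1 0-5 | T3 5-10 | T2 10-19 |
Completion: T1=5  T2=19  T3=10
Turnaround (C−A): T1=5  T2=15  T3=7
Waiting times: T1=0, T2=6, T3=2
Average waiting = (0+6+2) / 3 = 8/3 = 2.67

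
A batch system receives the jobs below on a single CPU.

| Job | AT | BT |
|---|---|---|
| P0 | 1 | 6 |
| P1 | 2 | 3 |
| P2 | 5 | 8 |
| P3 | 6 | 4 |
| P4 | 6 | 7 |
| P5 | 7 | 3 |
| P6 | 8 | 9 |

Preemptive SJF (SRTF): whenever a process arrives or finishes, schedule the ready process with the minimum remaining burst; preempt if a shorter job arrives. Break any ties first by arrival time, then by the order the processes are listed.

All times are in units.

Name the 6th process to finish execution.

Schedule: | idle 0-1 | P0 1-2 | P1 2-5 | P0 5-10 | P5 10-13 | P3 13-17 | P4 17-24 | P2 24-32 | P6 32-41 |
Completion: P0=10  P1=5  P2=32  P3=17  P4=24  P5=13  P6=41
Turnaround (C−A): P0=9  P1=3  P2=27  P3=11  P4=18  P5=6  P6=33
Finish order: P1 → P0 → P5 → P3 → P4 → P2 → P6

P2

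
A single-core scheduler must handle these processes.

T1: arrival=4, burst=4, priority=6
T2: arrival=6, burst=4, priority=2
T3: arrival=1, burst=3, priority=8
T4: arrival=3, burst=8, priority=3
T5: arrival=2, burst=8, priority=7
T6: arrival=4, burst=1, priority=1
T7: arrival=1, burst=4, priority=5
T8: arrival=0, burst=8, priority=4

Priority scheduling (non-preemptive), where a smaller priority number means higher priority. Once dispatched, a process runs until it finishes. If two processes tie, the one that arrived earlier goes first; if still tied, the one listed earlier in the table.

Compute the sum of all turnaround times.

Schedule: | T8 0-8 | T6 8-9 | T2 9-13 | T4 13-21 | T7 21-25 | T1 25-29 | T5 29-37 | T3 37-40 |
Completion: T1=29  T2=13  T3=40  T4=21  T5=37  T6=9  T7=25  T8=8
Turnaround = completion − arrival: T1=25, T2=7, T3=39, T4=18, T5=35, T6=5, T7=24, T8=8
Total turnaround = 25 + 7 + 39 + 18 + 35 + 5 + 24 + 8 = 161

161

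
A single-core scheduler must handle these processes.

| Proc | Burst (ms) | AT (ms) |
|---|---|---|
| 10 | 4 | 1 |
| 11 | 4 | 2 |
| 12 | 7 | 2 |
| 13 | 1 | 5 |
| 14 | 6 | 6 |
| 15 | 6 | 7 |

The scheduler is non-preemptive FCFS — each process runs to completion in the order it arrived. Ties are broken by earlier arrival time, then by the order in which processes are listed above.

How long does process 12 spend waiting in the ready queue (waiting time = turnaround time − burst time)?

7

Gantt: | idle 0-1 | 10 1-5 | 11 5-9 | 12 9-16 | 13 16-17 | 14 17-23 | 15 23-29 |
Completion: 10=5  11=9  12=16  13=17  14=23  15=29
Turnaround (C−A): 10=4  11=7  12=14  13=12  14=17  15=22
Waiting(12) = turnaround − burst = 14 − 7 = 7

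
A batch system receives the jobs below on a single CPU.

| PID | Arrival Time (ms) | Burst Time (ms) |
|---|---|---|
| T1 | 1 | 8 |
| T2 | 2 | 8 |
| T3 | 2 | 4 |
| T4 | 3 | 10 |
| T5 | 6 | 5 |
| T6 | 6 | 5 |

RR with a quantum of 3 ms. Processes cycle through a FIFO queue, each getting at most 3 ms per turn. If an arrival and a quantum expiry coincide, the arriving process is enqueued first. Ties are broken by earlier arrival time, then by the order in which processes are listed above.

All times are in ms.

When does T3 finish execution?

26

Gantt: | idle 0-1 | T1 1-4 | T2 4-7 | T3 7-10 | T4 10-13 | T1 13-16 | T5 16-19 | T6 19-22 | T2 22-25 | T3 25-26 | T4 26-29 | T1 29-31 | T5 31-33 | T6 33-35 | T2 35-37 | T4 37-41 |
Completion: T1=31  T2=37  T3=26  T4=41  T5=33  T6=35
Turnaround (C−A): T1=30  T2=35  T3=24  T4=38  T5=27  T6=29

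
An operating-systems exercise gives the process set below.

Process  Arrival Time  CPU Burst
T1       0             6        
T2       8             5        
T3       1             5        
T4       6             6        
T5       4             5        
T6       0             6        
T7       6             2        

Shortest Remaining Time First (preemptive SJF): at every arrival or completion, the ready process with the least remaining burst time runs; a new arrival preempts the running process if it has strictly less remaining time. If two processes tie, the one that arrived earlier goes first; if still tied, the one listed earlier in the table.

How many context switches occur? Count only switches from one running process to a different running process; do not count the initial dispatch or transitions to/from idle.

Gantt: | T1 0-6 | T7 6-8 | T3 8-13 | T5 13-18 | T2 18-23 | T6 23-29 | T4 29-35 |
Completion: T1=6  T2=23  T3=13  T4=35  T5=18  T6=29  T7=8
Turnaround (C−A): T1=6  T2=15  T3=12  T4=29  T5=14  T6=29  T7=2

6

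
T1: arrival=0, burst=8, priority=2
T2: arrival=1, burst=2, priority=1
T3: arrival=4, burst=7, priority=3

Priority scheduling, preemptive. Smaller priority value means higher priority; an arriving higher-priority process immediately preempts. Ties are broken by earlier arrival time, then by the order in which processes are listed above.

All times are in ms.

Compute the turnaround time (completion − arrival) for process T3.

13

Gantt: | T1 0-1 | T2 1-3 | T1 3-10 | T3 10-17 |
Completion: T1=10  T2=3  T3=17
Turnaround (C−A): T1=10  T2=2  T3=13
Turnaround(T3) = completion − arrival = 17 − 4 = 13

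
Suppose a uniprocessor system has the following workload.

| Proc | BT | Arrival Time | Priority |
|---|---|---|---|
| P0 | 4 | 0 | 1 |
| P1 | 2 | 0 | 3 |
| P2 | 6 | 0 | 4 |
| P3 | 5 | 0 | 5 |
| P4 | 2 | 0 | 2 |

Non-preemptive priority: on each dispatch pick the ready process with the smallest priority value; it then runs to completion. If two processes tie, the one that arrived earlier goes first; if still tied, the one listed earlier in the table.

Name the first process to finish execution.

P0

Gantt: | P0 0-4 | P4 4-6 | P1 6-8 | P2 8-14 | P3 14-19 |
Completion: P0=4  P1=8  P2=14  P3=19  P4=6
Finish order: P0 → P4 → P1 → P2 → P3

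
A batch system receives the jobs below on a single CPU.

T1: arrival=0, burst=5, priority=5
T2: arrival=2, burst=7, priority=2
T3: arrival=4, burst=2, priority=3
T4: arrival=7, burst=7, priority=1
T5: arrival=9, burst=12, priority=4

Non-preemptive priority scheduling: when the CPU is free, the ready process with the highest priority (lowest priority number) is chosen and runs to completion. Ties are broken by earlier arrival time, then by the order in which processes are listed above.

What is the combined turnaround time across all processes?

Schedule: | T1 0-5 | T2 5-12 | T4 12-19 | T3 19-21 | T5 21-33 |
Completion: T1=5  T2=12  T3=21  T4=19  T5=33
Turnaround = completion − arrival: T1=5, T2=10, T3=17, T4=12, T5=24
Total turnaround = 5 + 10 + 17 + 12 + 24 = 68

68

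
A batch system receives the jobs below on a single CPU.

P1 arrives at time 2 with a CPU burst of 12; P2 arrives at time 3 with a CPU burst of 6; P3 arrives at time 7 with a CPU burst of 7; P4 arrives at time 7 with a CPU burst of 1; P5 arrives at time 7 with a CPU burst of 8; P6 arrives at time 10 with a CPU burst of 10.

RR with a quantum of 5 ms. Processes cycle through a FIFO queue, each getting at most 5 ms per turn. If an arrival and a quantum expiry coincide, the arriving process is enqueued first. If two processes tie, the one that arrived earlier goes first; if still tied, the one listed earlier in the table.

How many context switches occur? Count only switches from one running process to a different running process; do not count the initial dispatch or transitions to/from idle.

Gantt: | idle 0-2 | P1 2-7 | P2 7-12 | P3 12-17 | P4 17-18 | P5 18-23 | P1 23-28 | P6 28-33 | P2 33-34 | P3 34-36 | P5 36-39 | P1 39-41 | P6 41-46 |
Completion: P1=41  P2=34  P3=36  P4=18  P5=39  P6=46

11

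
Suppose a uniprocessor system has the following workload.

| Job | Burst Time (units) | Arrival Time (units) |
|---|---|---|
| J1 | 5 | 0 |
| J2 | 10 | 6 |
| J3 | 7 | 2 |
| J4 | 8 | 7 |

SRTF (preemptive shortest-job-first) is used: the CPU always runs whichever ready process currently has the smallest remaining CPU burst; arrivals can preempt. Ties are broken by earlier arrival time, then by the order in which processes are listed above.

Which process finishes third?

Schedule: | J1 0-5 | J3 5-12 | J4 12-20 | J2 20-30 |
Completion: J1=5  J2=30  J3=12  J4=20
Turnaround (C−A): J1=5  J2=24  J3=10  J4=13
Finish order: J1 → J3 → J4 → J2

J4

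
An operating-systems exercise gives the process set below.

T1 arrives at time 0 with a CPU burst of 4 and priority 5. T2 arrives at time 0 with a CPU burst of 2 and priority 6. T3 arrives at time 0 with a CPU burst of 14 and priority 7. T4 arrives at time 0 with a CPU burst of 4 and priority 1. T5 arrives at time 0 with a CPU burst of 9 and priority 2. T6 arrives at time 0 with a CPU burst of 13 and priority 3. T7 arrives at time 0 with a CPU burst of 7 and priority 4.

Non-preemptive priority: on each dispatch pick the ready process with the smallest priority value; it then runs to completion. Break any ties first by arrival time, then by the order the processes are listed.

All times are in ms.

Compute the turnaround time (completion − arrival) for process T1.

37

Schedule: | T4 0-4 | T5 4-13 | T6 13-26 | T7 26-33 | T1 33-37 | T2 37-39 | T3 39-53 |
Completion: T1=37  T2=39  T3=53  T4=4  T5=13  T6=26  T7=33
Turnaround (C−A): T1=37  T2=39  T3=53  T4=4  T5=13  T6=26  T7=33
Turnaround(T1) = completion − arrival = 37 − 0 = 37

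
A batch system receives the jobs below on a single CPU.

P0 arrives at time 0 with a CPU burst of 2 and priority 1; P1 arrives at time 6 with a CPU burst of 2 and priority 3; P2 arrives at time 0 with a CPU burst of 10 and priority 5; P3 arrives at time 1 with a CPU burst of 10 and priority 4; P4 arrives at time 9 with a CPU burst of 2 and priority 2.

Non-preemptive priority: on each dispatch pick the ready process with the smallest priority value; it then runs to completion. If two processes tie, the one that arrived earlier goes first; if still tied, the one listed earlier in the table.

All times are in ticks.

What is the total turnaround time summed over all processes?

Schedule: | P0 0-2 | P3 2-12 | P4 12-14 | P1 14-16 | P2 16-26 |
Completion: P0=2  P1=16  P2=26  P3=12  P4=14
Turnaround (C−A): P0=2  P1=10  P2=26  P3=11  P4=5
Turnaround = completion − arrival: P0=2, P1=10, P2=26, P3=11, P4=5
Total turnaround = 2 + 10 + 26 + 11 + 5 = 54

54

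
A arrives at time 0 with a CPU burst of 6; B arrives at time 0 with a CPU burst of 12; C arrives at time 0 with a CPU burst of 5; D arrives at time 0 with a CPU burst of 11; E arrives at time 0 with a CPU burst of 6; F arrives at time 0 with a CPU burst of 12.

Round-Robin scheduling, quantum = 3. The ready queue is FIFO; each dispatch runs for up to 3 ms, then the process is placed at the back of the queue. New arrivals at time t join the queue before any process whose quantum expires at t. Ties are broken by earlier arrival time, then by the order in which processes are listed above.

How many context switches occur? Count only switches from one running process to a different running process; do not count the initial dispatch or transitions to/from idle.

17

Timeline: | A 0-3 | B 3-6 | C 6-9 | D 9-12 | E 12-15 | F 15-18 | A 18-21 | B 21-24 | C 24-26 | D 26-29 | E 29-32 | F 32-35 | B 35-38 | D 38-41 | F 41-44 | B 44-47 | D 47-49 | F 49-52 |
Completion: A=21  B=47  C=26  D=49  E=32  F=52
Turnaround (C−A): A=21  B=47  C=26  D=49  E=32  F=52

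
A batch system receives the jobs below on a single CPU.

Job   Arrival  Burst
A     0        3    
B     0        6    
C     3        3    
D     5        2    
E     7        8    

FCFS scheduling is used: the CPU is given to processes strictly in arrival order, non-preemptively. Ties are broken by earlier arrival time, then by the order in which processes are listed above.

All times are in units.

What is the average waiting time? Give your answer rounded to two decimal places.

4.60

Schedule: | A 0-3 | B 3-9 | C 9-12 | D 12-14 | E 14-22 |
Completion: A=3  B=9  C=12  D=14  E=22
Turnaround (C−A): A=3  B=9  C=9  D=9  E=15
Waiting times: A=0, B=3, C=6, D=7, E=7
Average waiting = (0+3+6+7+7) / 5 = 23/5 = 4.60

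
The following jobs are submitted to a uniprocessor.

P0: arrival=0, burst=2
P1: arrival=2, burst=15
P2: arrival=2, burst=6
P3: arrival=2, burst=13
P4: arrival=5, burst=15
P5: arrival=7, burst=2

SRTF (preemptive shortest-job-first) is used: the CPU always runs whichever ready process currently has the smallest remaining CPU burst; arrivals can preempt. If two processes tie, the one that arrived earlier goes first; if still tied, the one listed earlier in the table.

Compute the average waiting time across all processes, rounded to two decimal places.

Timeline: | P0 0-2 | P2 2-8 | P5 8-10 | P3 10-23 | P1 23-38 | P4 38-53 |
Completion: P0=2  P1=38  P2=8  P3=23  P4=53  P5=10
Waiting times: P0=0, P1=21, P2=0, P3=8, P4=33, P5=1
Average waiting = (0+21+0+8+33+1) / 6 = 63/6 = 10.50

10.50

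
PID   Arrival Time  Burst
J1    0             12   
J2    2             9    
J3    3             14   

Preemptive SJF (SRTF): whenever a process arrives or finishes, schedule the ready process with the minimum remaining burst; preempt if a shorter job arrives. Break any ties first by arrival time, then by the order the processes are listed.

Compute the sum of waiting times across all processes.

27

Timeline: | J1 0-2 | J2 2-11 | J1 11-21 | J3 21-35 |
Completion: J1=21  J2=11  J3=35
Turnaround (C−A): J1=21  J2=9  J3=32
Waiting = turnaround − burst: J1=9, J2=0, J3=18
Total waiting = 9 + 0 + 18 = 27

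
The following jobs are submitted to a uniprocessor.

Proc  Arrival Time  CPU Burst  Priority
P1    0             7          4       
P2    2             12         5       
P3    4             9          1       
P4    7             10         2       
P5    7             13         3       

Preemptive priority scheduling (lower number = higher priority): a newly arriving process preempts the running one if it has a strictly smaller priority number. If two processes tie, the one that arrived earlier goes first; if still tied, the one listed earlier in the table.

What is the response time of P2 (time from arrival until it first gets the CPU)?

Timeline: | P1 0-4 | P3 4-13 | P4 13-23 | P5 23-36 | P1 36-39 | P2 39-51 |
Completion: P1=39  P2=51  P3=13  P4=23  P5=36
Turnaround (C−A): P1=39  P2=49  P3=9  P4=16  P5=29
Response(P2) = first start − arrival = 39 − 2 = 37

37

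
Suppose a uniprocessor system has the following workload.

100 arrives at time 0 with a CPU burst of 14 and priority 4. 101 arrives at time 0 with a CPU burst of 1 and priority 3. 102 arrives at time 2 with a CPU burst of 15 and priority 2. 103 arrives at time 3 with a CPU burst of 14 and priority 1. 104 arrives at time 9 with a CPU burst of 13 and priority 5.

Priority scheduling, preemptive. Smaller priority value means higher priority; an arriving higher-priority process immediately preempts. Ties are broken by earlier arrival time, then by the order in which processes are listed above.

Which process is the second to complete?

Gantt: | 101 0-1 | 100 1-2 | 102 2-3 | 103 3-17 | 102 17-31 | 100 31-44 | 104 44-57 |
Completion: 100=44  101=1  102=31  103=17  104=57
Turnaround (C−A): 100=44  101=1  102=29  103=14  104=48
Finish order: 101 → 103 → 102 → 100 → 104

103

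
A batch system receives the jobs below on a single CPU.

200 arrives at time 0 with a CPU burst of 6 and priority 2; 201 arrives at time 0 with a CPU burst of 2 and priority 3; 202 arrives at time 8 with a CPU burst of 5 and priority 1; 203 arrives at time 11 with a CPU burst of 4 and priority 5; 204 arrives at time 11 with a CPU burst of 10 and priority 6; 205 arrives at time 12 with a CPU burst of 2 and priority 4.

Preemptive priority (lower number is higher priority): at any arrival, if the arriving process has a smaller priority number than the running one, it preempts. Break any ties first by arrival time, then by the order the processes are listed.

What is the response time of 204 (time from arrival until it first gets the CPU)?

8

Schedule: | 200 0-6 | 201 6-8 | 202 8-13 | 205 13-15 | 203 15-19 | 204 19-29 |
Completion: 200=6  201=8  202=13  203=19  204=29  205=15
Response(204) = first start − arrival = 19 − 11 = 8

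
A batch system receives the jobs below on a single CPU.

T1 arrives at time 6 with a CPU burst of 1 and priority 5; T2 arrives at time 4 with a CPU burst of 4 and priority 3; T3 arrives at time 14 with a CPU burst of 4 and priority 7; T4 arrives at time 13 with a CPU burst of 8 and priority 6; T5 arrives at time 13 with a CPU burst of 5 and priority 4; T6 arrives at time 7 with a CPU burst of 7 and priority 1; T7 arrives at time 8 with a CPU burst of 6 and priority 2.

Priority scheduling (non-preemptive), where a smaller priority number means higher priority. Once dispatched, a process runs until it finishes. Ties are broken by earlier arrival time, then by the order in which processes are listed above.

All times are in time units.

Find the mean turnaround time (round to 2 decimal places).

15.14

Gantt: | idle 0-4 | T2 4-8 | T6 8-15 | T7 15-21 | T5 21-26 | T1 26-27 | T4 27-35 | T3 35-39 |
Completion: T1=27  T2=8  T3=39  T4=35  T5=26  T6=15  T7=21
Turnaround times: T1=21, T2=4, T3=25, T4=22, T5=13, T6=8, T7=13
Average turnaround = (21+4+25+22+13+8+13) / 7 = 106/7 = 15.14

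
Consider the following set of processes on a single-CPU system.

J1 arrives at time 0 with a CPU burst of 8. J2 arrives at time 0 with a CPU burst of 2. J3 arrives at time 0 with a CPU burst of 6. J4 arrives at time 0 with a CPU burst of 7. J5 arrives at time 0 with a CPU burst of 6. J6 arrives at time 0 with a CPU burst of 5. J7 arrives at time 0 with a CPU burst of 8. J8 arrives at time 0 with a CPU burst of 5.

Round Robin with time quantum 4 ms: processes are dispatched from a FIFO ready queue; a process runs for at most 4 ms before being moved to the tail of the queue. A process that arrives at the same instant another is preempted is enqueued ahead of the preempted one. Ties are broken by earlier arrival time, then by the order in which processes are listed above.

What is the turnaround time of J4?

39

Gantt: | J1 0-4 | J2 4-6 | J3 6-10 | J4 10-14 | J5 14-18 | J6 18-22 | J7 22-26 | J8 26-30 | J1 30-34 | J3 34-36 | J4 36-39 | J5 39-41 | J6 41-42 | J7 42-46 | J8 46-47 |
Completion: J1=34  J2=6  J3=36  J4=39  J5=41  J6=42  J7=46  J8=47
Turnaround(J4) = completion − arrival = 39 − 0 = 39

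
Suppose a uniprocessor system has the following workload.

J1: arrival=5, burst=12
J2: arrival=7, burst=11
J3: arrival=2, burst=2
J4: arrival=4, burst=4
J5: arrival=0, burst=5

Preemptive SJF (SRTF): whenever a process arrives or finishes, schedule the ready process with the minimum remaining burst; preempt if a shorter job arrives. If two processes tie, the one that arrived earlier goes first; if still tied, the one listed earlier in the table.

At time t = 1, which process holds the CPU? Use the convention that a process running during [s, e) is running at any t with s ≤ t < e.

Timeline: | J5 0-2 | J3 2-4 | J5 4-7 | J4 7-11 | J2 11-22 | J1 22-34 |
Completion: J1=34  J2=22  J3=4  J4=11  J5=7

J5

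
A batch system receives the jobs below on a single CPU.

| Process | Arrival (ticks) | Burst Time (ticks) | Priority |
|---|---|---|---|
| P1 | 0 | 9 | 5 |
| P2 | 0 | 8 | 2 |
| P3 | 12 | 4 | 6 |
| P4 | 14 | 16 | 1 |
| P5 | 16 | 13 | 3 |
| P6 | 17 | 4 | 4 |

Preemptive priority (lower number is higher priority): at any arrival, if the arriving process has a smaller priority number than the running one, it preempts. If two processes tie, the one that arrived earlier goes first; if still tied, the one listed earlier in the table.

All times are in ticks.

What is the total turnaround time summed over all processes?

Schedule: | P2 0-8 | P1 8-14 | P4 14-30 | P5 30-43 | P6 43-47 | P1 47-50 | P3 50-54 |
Completion: P1=50  P2=8  P3=54  P4=30  P5=43  P6=47
Turnaround (C−A): P1=50  P2=8  P3=42  P4=16  P5=27  P6=30
Turnaround = completion − arrival: P1=50, P2=8, P3=42, P4=16, P5=27, P6=30
Total turnaround = 50 + 8 + 42 + 16 + 27 + 30 = 173

173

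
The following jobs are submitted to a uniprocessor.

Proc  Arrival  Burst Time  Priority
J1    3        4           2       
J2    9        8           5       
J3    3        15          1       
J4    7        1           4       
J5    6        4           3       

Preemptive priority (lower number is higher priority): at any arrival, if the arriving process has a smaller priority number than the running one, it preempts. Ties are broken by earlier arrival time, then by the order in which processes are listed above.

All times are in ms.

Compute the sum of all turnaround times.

100

Timeline: | idle 0-3 | J3 3-18 | J1 18-22 | J5 22-26 | J4 26-27 | J2 27-35 |
Completion: J1=22  J2=35  J3=18  J4=27  J5=26
Turnaround (C−A): J1=19  J2=26  J3=15  J4=20  J5=20
Turnaround = completion − arrival: J1=19, J2=26, J3=15, J4=20, J5=20
Total turnaround = 19 + 26 + 15 + 20 + 20 = 100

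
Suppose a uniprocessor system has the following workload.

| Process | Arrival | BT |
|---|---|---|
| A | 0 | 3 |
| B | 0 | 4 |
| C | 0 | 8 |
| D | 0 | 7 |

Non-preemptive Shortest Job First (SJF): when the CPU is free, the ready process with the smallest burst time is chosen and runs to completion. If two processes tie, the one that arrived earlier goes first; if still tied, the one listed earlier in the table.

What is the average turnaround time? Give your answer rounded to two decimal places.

Schedule: | A 0-3 | B 3-7 | D 7-14 | C 14-22 |
Completion: A=3  B=7  C=22  D=14
Turnaround times: A=3, B=7, C=22, D=14
Average turnaround = (3+7+22+14) / 4 = 46/4 = 11.50

11.50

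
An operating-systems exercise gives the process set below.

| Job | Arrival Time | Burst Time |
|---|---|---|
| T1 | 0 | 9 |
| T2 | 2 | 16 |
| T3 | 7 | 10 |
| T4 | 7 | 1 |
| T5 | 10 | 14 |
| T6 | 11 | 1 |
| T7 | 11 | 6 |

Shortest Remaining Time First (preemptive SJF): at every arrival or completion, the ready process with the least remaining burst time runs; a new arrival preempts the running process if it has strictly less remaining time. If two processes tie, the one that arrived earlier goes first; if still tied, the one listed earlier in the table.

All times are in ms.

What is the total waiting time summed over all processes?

Schedule: | T1 0-7 | T4 7-8 | T1 8-10 | T3 10-11 | T6 11-12 | T7 12-18 | T3 18-27 | T5 27-41 | T2 41-57 |
Completion: T1=10  T2=57  T3=27  T4=8  T5=41  T6=12  T7=18
Turnaround (C−A): T1=10  T2=55  T3=20  T4=1  T5=31  T6=1  T7=7
Waiting = turnaround − burst: T1=1, T2=39, T3=10, T4=0, T5=17, T6=0, T7=1
Total waiting = 1 + 39 + 10 + 0 + 17 + 0 + 1 = 68

68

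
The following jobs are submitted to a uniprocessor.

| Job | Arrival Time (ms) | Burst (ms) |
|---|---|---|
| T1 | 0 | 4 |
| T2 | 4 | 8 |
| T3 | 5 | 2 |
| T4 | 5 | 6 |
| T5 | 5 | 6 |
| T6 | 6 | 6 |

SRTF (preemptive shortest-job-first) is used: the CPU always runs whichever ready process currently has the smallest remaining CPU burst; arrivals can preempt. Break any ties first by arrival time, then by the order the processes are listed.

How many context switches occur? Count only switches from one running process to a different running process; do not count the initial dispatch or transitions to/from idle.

Timeline: | T1 0-4 | T2 4-5 | T3 5-7 | T4 7-13 | T5 13-19 | T6 19-25 | T2 25-32 |
Completion: T1=4  T2=32  T3=7  T4=13  T5=19  T6=25

6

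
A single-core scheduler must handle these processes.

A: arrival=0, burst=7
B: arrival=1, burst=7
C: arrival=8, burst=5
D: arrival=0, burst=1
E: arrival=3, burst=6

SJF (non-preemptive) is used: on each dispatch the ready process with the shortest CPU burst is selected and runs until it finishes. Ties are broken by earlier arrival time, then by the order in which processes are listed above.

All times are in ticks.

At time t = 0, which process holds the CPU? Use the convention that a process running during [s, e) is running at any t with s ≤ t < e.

Gantt: | D 0-1 | A 1-8 | C 8-13 | E 13-19 | B 19-26 |
Completion: A=8  B=26  C=13  D=1  E=19
Turnaround (C−A): A=8  B=25  C=5  D=1  E=16

D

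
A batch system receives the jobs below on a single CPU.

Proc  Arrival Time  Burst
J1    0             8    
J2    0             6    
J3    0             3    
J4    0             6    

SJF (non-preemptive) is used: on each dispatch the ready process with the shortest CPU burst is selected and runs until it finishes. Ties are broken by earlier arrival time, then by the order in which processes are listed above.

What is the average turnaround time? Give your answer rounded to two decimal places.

12.50

Timeline: | J3 0-3 | J2 3-9 | J4 9-15 | J1 15-23 |
Completion: J1=23  J2=9  J3=3  J4=15
Turnaround times: J1=23, J2=9, J3=3, J4=15
Average turnaround = (23+9+3+15) / 4 = 50/4 = 12.50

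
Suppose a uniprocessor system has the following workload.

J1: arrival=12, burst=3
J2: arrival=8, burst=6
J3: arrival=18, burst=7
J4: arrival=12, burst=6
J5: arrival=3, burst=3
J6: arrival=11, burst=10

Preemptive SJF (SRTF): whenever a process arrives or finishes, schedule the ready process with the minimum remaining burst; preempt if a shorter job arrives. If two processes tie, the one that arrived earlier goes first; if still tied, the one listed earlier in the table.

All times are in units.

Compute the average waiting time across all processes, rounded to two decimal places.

5.17

Timeline: | idle 0-3 | J5 3-6 | idle 6-8 | J2 8-14 | J1 14-17 | J4 17-23 | J3 23-30 | J6 30-40 |
Completion: J1=17  J2=14  J3=30  J4=23  J5=6  J6=40
Turnaround (C−A): J1=5  J2=6  J3=12  J4=11  J5=3  J6=29
Waiting times: J1=2, J2=0, J3=5, J4=5, J5=0, J6=19
Average waiting = (2+0+5+5+0+19) / 6 = 31/6 = 5.17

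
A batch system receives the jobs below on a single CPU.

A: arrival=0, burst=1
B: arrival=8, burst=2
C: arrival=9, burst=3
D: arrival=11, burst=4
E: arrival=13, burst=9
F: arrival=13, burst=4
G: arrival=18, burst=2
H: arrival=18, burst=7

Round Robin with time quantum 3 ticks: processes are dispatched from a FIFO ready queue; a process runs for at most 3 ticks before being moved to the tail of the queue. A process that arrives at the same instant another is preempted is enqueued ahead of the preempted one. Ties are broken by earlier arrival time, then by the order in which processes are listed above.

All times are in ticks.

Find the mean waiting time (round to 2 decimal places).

Timeline: | A 0-1 | idle 1-8 | B 8-10 | C 10-13 | D 13-16 | E 16-19 | F 19-22 | D 22-23 | G 23-25 | H 25-28 | E 28-31 | F 31-32 | H 32-35 | E 35-38 | H 38-39 |
Completion: A=1  B=10  C=13  D=23  E=38  F=32  G=25  H=39
Waiting times: A=0, B=0, C=1, D=8, E=16, F=15, G=5, H=14
Average waiting = (0+0+1+8+16+15+5+14) / 8 = 59/8 = 7.38

7.38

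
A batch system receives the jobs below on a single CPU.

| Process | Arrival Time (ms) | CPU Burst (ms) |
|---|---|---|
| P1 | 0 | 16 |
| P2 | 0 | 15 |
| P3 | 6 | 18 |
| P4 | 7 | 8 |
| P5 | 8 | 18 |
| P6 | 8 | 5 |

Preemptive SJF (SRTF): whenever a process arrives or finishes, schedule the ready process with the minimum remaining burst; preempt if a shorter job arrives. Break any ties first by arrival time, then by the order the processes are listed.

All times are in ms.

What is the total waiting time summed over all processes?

Gantt: | P2 0-8 | P6 8-13 | P2 13-20 | P4 20-28 | P1 28-44 | P3 44-62 | P5 62-80 |
Completion: P1=44  P2=20  P3=62  P4=28  P5=80  P6=13
Waiting = turnaround − burst: P1=28, P2=5, P3=38, P4=13, P5=54, P6=0
Total waiting = 28 + 5 + 38 + 13 + 54 + 0 = 138

138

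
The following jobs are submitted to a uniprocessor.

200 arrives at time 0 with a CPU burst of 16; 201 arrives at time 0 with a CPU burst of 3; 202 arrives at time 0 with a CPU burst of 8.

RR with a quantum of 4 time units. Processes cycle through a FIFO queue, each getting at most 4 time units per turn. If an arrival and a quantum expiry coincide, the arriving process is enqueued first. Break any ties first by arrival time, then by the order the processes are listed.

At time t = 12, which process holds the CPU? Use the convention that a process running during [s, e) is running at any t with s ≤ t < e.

200

Schedule: | 200 0-4 | 201 4-7 | 202 7-11 | 200 11-15 | 202 15-19 | 200 19-27 |
Completion: 200=27  201=7  202=19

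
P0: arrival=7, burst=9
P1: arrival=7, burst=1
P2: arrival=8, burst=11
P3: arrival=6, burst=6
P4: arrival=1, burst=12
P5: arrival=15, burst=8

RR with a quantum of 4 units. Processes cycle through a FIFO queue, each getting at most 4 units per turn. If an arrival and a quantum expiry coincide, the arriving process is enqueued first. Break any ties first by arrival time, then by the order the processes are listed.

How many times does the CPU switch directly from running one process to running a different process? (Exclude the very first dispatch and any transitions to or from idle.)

12

Timeline: | idle 0-1 | P4 1-9 | P3 9-13 | P0 13-17 | P1 17-18 | P2 18-22 | P4 22-26 | P3 26-28 | P5 28-32 | P0 32-36 | P2 36-40 | P5 40-44 | P0 44-45 | P2 45-48 |
Completion: P0=45  P1=18  P2=48  P3=28  P4=26  P5=44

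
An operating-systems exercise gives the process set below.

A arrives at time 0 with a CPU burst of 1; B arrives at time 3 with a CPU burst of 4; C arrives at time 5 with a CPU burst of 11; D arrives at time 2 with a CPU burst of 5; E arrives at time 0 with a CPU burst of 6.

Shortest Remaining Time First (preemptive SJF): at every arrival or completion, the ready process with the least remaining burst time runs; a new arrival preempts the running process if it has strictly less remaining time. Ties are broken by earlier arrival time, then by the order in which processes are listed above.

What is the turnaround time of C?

22

Schedule: | A 0-1 | E 1-7 | B 7-11 | D 11-16 | C 16-27 |
Completion: A=1  B=11  C=27  D=16  E=7
Turnaround (C−A): A=1  B=8  C=22  D=14  E=7
Turnaround(C) = completion − arrival = 27 − 5 = 22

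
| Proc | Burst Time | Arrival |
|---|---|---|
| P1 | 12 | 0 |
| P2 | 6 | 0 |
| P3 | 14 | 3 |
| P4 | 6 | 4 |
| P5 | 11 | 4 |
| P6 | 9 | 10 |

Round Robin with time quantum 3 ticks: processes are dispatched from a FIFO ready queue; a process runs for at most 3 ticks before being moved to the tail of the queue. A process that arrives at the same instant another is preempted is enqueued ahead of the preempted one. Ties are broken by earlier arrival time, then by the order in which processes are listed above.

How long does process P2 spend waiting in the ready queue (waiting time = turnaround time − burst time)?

15

Timeline: | P1 0-3 | P2 3-6 | P3 6-9 | P1 9-12 | P4 12-15 | P5 15-18 | P2 18-21 | P3 21-24 | P6 24-27 | P1 27-30 | P4 30-33 | P5 33-36 | P3 36-39 | P6 39-42 | P1 42-45 | P5 45-48 | P3 48-51 | P6 51-54 | P5 54-56 | P3 56-58 |
Completion: P1=45  P2=21  P3=58  P4=33  P5=56  P6=54
Waiting(P2) = turnaround − burst = 21 − 6 = 15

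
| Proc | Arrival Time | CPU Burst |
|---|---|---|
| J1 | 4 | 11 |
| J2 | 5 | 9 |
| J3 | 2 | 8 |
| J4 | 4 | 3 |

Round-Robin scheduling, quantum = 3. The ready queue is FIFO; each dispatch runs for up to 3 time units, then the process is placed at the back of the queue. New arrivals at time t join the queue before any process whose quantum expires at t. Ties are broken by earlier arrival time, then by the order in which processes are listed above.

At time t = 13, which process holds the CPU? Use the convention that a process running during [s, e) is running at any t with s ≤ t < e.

Schedule: | idle 0-2 | J3 2-5 | J1 5-8 | J4 8-11 | J2 11-14 | J3 14-17 | J1 17-20 | J2 20-23 | J3 23-25 | J1 25-28 | J2 28-31 | J1 31-33 |
Completion: J1=33  J2=31  J3=25  J4=11
Turnaround (C−A): J1=29  J2=26  J3=23  J4=7

J2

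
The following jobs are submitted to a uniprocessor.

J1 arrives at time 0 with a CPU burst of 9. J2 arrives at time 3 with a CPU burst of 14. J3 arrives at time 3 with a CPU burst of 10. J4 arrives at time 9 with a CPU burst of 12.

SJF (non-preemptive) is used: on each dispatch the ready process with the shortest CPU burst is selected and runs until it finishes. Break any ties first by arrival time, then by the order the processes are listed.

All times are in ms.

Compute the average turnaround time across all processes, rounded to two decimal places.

22.25

Schedule: | J1 0-9 | J3 9-19 | J4 19-31 | J2 31-45 |
Completion: J1=9  J2=45  J3=19  J4=31
Turnaround times: J1=9, J2=42, J3=16, J4=22
Average turnaround = (9+42+16+22) / 4 = 89/4 = 22.25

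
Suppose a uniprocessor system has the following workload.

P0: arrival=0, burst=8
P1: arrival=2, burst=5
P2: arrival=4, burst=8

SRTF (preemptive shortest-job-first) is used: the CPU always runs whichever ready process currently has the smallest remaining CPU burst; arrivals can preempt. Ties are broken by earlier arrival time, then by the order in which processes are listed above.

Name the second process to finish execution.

P0

Timeline: | P0 0-2 | P1 2-7 | P0 7-13 | P2 13-21 |
Completion: P0=13  P1=7  P2=21
Finish order: P1 → P0 → P2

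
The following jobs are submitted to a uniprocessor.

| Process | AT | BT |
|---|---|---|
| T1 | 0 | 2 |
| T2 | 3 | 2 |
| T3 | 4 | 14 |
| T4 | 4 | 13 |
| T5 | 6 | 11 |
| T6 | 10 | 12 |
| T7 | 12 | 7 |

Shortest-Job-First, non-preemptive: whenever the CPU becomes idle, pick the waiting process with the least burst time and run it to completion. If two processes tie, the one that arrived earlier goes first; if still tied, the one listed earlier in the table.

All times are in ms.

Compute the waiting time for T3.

Gantt: | T1 0-2 | idle 2-3 | T2 3-5 | T4 5-18 | T7 18-25 | T5 25-36 | T6 36-48 | T3 48-62 |
Completion: T1=2  T2=5  T3=62  T4=18  T5=36  T6=48  T7=25
Turnaround (C−A): T1=2  T2=2  T3=58  T4=14  T5=30  T6=38  T7=13
Waiting(T3) = turnaround − burst = 58 − 14 = 44

44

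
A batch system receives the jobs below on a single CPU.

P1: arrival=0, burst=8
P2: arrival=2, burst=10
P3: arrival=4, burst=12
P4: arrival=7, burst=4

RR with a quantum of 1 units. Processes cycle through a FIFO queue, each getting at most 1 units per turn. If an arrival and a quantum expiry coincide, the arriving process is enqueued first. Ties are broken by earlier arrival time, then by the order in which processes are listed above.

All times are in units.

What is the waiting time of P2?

Schedule: | P1 0-2 | P2 2-3 | P1 3-4 | P2 4-5 | P3 5-6 | P1 6-7 | P2 7-8 | P3 8-9 | P4 9-10 | P1 10-11 | P2 11-12 | P3 12-13 | P4 13-14 | P1 14-15 | P2 15-16 | P3 16-17 | P4 17-18 | P1 18-19 | P2 19-20 | P3 20-21 | P4 21-22 | P1 22-23 | P2 23-24 | P3 24-25 | P2 25-26 | P3 26-27 | P2 27-28 | P3 28-29 | P2 29-30 | P3 30-34 |
Completion: P1=23  P2=30  P3=34  P4=22
Turnaround (C−A): P1=23  P2=28  P3=30  P4=15
Waiting(P2) = turnaround − burst = 28 − 10 = 18

18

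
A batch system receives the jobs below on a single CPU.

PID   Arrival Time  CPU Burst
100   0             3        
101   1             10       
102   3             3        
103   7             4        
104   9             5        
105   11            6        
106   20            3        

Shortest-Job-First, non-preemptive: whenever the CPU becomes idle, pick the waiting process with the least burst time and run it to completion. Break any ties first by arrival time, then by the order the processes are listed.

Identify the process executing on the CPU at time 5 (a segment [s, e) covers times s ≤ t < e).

102

Schedule: | 100 0-3 | 102 3-6 | 101 6-16 | 103 16-20 | 106 20-23 | 104 23-28 | 105 28-34 |
Completion: 100=3  101=16  102=6  103=20  104=28  105=34  106=23
Turnaround (C−A): 100=3  101=15  102=3  103=13  104=19  105=23  106=3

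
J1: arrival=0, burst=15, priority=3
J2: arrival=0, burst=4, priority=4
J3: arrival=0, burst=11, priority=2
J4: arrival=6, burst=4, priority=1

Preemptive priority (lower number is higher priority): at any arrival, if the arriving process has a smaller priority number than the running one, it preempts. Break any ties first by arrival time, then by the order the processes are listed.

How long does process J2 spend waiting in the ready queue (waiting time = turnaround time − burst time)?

Schedule: | J3 0-6 | J4 6-10 | J3 10-15 | J1 15-30 | J2 30-34 |
Completion: J1=30  J2=34  J3=15  J4=10
Turnaround (C−A): J1=30  J2=34  J3=15  J4=4
Waiting(J2) = turnaround − burst = 34 − 4 = 30

30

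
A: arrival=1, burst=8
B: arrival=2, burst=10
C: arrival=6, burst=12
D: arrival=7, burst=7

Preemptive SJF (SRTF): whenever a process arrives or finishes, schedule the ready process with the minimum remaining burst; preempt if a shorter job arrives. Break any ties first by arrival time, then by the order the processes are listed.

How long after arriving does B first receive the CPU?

Schedule: | idle 0-1 | A 1-9 | D 9-16 | B 16-26 | C 26-38 |
Completion: A=9  B=26  C=38  D=16
Turnaround (C−A): A=8  B=24  C=32  D=9
Response(B) = first start − arrival = 16 − 2 = 14

14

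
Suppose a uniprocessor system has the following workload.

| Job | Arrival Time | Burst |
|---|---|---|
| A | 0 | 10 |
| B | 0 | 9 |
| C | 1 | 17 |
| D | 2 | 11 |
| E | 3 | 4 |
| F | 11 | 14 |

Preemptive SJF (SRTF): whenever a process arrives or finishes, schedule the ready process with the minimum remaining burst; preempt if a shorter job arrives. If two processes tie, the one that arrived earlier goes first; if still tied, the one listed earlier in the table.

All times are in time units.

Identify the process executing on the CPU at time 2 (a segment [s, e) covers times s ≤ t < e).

Timeline: | B 0-3 | E 3-7 | B 7-13 | A 13-23 | D 23-34 | F 34-48 | C 48-65 |
Completion: A=23  B=13  C=65  D=34  E=7  F=48
Turnaround (C−A): A=23  B=13  C=64  D=32  E=4  F=37

B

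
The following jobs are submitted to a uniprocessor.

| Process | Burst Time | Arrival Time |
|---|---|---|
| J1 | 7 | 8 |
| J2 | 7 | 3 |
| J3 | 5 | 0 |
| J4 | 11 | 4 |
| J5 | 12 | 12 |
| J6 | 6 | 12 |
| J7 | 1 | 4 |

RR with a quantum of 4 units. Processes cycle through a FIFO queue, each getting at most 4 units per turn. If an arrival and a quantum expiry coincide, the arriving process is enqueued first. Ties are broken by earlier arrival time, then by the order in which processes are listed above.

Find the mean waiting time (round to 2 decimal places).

18.29

Schedule: | J3 0-4 | J2 4-8 | J4 8-12 | J7 12-13 | J3 13-14 | J1 14-18 | J2 18-21 | J5 21-25 | J6 25-29 | J4 29-33 | J1 33-36 | J5 36-40 | J6 40-42 | J4 42-45 | J5 45-49 |
Completion: J1=36  J2=21  J3=14  J4=45  J5=49  J6=42  J7=13
Waiting times: J1=21, J2=11, J3=9, J4=30, J5=25, J6=24, J7=8
Average waiting = (21+11+9+30+25+24+8) / 7 = 128/7 = 18.29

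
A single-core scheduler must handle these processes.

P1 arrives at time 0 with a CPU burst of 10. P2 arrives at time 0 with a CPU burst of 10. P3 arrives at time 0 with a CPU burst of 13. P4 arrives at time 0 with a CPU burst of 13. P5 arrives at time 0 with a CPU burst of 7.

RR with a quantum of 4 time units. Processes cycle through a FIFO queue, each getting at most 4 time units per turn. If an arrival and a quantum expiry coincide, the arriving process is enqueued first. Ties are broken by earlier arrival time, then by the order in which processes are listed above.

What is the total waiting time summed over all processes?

Timeline: | P1 0-4 | P2 4-8 | P3 8-12 | P4 12-16 | P5 16-20 | P1 20-24 | P2 24-28 | P3 28-32 | P4 32-36 | P5 36-39 | P1 39-41 | P2 41-43 | P3 43-47 | P4 47-51 | P3 51-52 | P4 52-53 |
Completion: P1=41  P2=43  P3=52  P4=53  P5=39
Turnaround (C−A): P1=41  P2=43  P3=52  P4=53  P5=39
Waiting = turnaround − burst: P1=31, P2=33, P3=39, P4=40, P5=32
Total waiting = 31 + 33 + 39 + 40 + 32 = 175

175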